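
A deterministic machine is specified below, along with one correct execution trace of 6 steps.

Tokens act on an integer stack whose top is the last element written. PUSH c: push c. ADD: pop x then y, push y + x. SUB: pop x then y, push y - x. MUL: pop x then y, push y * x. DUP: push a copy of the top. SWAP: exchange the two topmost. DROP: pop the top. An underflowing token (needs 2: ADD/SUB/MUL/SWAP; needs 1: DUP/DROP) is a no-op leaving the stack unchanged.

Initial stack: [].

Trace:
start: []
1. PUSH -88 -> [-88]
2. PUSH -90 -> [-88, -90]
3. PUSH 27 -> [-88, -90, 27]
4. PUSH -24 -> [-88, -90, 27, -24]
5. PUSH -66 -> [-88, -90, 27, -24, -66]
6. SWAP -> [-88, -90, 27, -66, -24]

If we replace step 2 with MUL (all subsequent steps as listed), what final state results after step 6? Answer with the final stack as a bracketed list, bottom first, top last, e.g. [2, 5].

(re-executing from step 2 with the substitution; state before step 2: [-88])
2. MUL -> [-88]
3. PUSH 27 -> [-88, 27]
4. PUSH -24 -> [-88, 27, -24]
5. PUSH -66 -> [-88, 27, -24, -66]
6. SWAP -> [-88, 27, -66, -24]

[-88, 27, -66, -24]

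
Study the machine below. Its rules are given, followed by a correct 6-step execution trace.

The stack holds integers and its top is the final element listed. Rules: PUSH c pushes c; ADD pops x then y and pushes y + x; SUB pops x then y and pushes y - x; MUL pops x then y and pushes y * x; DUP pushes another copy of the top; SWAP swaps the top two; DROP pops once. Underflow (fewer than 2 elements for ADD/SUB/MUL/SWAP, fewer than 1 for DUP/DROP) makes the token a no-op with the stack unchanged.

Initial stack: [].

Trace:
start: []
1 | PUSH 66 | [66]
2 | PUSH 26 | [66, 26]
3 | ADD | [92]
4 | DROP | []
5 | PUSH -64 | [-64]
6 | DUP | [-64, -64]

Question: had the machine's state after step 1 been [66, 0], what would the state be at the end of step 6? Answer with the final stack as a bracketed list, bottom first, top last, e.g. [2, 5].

[66, -64, -64]

state after step 1 := [66, 0]
2 | PUSH 26 | [66, 0, 26]
3 | ADD | [66, 26]
4 | DROP | [66]
5 | PUSH -64 | [66, -64]
6 | DUP | [66, -64, -64]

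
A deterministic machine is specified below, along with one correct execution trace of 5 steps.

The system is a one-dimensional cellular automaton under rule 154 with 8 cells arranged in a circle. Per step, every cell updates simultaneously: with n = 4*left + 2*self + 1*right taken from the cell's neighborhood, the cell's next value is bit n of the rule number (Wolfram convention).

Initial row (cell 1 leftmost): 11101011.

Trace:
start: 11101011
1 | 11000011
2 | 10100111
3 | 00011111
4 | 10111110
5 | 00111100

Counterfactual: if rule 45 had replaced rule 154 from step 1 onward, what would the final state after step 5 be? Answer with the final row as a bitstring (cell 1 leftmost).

(re-executing steps 1..5 under rule 45; state before step 1: 11101011)
1 | 00011110
2 | 11010000
3 | 10110110
4 | 11101101
5 | 00011011

00011011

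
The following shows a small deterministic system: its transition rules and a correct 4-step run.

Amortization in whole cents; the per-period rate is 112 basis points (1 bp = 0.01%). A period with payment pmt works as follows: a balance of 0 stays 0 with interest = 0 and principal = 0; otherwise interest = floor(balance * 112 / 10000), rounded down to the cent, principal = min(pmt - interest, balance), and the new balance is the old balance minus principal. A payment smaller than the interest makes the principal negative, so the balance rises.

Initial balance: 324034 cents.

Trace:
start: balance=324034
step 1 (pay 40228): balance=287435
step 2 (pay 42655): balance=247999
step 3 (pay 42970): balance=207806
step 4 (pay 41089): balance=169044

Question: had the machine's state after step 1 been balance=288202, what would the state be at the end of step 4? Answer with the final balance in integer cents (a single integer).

169837

state after step 1 := balance=288202
step 2 (pay 42655): balance=248774
step 3 (pay 42970): balance=208590
step 4 (pay 41089): balance=169837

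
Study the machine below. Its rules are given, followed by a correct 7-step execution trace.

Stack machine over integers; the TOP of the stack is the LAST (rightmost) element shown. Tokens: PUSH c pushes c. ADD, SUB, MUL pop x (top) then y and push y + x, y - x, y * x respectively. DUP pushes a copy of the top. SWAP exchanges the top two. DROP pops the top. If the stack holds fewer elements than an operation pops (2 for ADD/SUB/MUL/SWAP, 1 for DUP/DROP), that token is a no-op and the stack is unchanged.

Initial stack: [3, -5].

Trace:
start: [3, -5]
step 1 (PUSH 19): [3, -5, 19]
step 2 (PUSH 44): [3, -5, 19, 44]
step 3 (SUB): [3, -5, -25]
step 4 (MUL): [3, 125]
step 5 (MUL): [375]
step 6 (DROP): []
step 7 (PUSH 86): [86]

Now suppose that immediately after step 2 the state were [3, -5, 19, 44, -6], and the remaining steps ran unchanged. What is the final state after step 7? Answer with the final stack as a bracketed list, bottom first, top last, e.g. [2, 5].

[3, 86]

state after step 2 := [3, -5, 19, 44, -6]
step 3 (SUB): [3, -5, 19, 50]
step 4 (MUL): [3, -5, 950]
step 5 (MUL): [3, -4750]
step 6 (DROP): [3]
step 7 (PUSH 86): [3, 86]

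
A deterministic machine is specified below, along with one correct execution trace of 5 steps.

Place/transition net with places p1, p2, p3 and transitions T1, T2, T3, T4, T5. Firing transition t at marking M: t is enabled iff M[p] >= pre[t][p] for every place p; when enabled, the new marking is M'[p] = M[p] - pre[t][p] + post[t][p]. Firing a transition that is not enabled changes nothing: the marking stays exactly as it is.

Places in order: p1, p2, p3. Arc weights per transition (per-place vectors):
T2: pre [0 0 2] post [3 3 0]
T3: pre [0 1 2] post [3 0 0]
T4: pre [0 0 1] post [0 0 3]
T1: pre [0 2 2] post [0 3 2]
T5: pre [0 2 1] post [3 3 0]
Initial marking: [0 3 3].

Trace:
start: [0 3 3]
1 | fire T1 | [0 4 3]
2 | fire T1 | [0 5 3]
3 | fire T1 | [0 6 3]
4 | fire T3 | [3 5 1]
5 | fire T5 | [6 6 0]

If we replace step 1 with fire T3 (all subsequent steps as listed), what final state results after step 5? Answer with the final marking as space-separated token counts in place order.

6 3 0

(re-executing from step 1 with the substitution; state before step 1: [0 3 3])
1 | fire T3 | [3 2 1]
2 | fire T1 | [3 2 1]
3 | fire T1 | [3 2 1]
4 | fire T3 | [3 2 1]
5 | fire T5 | [6 3 0]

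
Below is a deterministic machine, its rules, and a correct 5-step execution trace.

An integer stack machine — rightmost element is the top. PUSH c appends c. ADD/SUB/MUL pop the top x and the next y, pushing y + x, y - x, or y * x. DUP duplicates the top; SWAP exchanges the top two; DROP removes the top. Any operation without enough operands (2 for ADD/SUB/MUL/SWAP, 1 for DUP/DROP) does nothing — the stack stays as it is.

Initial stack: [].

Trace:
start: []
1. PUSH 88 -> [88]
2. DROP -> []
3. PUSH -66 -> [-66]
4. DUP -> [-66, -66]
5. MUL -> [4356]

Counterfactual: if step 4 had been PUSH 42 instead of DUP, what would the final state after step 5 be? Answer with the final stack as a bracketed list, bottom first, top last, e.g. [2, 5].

[-2772]

(re-executing from step 4 with the substitution; state before step 4: [-66])
4. PUSH 42 -> [-66, 42]
5. MUL -> [-2772]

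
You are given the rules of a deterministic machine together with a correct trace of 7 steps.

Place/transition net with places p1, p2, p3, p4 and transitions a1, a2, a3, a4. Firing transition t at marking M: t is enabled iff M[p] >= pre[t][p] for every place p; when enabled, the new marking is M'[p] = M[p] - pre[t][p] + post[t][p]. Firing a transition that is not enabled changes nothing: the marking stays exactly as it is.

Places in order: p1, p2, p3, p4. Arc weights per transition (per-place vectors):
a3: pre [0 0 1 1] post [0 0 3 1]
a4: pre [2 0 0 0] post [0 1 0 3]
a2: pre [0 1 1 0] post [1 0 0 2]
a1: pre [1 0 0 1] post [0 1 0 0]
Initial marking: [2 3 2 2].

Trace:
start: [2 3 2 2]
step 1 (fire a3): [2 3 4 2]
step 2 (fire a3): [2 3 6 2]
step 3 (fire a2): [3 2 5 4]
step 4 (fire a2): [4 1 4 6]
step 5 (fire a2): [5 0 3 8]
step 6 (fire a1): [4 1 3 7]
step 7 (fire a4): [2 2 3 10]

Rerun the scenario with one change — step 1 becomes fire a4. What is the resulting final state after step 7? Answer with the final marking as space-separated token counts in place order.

0 3 1 13

(re-executing from step 1 with the substitution; state before step 1: [2 3 2 2])
step 1 (fire a4): [0 4 2 5]
step 2 (fire a3): [0 4 4 5]
step 3 (fire a2): [1 3 3 7]
step 4 (fire a2): [2 2 2 9]
step 5 (fire a2): [3 1 1 11]
step 6 (fire a1): [2 2 1 10]
step 7 (fire a4): [0 3 1 13]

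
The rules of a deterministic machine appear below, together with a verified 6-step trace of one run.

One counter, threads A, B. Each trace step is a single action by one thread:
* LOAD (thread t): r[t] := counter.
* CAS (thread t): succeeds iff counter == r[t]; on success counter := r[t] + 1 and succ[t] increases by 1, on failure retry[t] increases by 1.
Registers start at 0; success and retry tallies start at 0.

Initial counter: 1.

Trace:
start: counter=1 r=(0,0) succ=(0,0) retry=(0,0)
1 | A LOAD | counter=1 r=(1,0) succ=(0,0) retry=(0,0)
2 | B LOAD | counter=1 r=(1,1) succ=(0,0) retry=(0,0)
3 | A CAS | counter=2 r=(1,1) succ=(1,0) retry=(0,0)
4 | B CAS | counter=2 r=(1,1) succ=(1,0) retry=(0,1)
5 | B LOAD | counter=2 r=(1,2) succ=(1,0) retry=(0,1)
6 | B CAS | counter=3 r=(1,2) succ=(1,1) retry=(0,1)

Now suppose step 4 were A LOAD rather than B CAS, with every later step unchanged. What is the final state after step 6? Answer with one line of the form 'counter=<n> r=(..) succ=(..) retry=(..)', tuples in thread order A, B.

(re-executing from step 4 with the substitution; state before step 4: counter=2 r=(1,1) succ=(1,0) retry=(0,0))
4 | A LOAD | counter=2 r=(2,1) succ=(1,0) retry=(0,0)
5 | B LOAD | counter=2 r=(2,2) succ=(1,0) retry=(0,0)
6 | B CAS | counter=3 r=(2,2) succ=(1,1) retry=(0,0)

counter=3 r=(2,2) succ=(1,1) retry=(0,0)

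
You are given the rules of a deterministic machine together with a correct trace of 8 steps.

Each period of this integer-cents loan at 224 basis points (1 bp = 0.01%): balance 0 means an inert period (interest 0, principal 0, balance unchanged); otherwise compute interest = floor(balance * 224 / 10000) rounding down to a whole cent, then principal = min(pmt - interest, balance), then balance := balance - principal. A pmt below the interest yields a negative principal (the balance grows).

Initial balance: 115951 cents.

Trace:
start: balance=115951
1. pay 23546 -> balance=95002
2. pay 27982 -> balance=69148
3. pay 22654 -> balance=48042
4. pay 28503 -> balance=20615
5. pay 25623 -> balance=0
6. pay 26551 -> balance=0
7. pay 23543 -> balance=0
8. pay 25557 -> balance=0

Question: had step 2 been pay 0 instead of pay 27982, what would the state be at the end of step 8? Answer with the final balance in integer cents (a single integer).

0

(re-executing from step 2 with the substitution; state before step 2: balance=95002)
2. pay 0 -> balance=97130
3. pay 22654 -> balance=76651
4. pay 28503 -> balance=49864
5. pay 25623 -> balance=25357
6. pay 26551 -> balance=0
7. pay 23543 -> balance=0
8. pay 25557 -> balance=0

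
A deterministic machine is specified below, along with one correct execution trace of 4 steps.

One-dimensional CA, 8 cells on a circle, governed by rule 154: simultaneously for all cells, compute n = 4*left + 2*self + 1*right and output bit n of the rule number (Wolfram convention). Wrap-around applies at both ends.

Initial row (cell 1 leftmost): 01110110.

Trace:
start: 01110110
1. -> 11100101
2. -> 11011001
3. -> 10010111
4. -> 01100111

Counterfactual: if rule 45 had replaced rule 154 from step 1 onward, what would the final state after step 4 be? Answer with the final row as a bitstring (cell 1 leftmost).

(re-executing steps 1..4 under rule 45; state before step 1: 01110110)
1. -> 01001100
2. -> 01001001
3. -> 11001001
4. -> 00001001

00001001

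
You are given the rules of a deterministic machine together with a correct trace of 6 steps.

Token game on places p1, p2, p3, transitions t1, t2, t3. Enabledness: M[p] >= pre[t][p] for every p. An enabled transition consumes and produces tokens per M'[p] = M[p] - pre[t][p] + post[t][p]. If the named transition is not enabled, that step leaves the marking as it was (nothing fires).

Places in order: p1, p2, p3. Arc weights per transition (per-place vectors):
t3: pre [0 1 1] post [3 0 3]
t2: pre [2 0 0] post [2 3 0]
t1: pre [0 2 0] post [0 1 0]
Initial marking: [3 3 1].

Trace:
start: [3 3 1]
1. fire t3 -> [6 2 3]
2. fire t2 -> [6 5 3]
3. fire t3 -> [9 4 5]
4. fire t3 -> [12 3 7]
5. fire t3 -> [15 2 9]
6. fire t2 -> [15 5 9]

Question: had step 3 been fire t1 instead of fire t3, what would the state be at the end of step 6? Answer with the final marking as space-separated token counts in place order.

(re-executing from step 3 with the substitution; state before step 3: [6 5 3])
3. fire t1 -> [6 4 3]
4. fire t3 -> [9 3 5]
5. fire t3 -> [12 2 7]
6. fire t2 -> [12 5 7]

12 5 7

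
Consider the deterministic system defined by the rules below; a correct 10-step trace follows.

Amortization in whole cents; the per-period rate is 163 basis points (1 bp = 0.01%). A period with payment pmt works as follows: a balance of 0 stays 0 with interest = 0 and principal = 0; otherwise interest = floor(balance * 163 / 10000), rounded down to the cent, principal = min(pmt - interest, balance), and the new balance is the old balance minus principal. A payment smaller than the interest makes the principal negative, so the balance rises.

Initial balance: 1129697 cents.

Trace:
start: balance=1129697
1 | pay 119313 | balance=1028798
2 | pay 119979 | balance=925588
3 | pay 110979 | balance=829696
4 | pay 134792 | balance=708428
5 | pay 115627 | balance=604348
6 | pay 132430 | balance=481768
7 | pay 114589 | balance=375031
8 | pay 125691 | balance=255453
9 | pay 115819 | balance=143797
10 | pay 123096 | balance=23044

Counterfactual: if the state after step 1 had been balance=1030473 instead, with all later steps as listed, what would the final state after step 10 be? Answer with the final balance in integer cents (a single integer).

state after step 1 := balance=1030473
2 | pay 119979 | balance=927290
3 | pay 110979 | balance=831425
4 | pay 134792 | balance=710185
5 | pay 115627 | balance=606134
6 | pay 132430 | balance=483583
7 | pay 114589 | balance=376876
8 | pay 125691 | balance=257328
9 | pay 115819 | balance=145703
10 | pay 123096 | balance=24981

24981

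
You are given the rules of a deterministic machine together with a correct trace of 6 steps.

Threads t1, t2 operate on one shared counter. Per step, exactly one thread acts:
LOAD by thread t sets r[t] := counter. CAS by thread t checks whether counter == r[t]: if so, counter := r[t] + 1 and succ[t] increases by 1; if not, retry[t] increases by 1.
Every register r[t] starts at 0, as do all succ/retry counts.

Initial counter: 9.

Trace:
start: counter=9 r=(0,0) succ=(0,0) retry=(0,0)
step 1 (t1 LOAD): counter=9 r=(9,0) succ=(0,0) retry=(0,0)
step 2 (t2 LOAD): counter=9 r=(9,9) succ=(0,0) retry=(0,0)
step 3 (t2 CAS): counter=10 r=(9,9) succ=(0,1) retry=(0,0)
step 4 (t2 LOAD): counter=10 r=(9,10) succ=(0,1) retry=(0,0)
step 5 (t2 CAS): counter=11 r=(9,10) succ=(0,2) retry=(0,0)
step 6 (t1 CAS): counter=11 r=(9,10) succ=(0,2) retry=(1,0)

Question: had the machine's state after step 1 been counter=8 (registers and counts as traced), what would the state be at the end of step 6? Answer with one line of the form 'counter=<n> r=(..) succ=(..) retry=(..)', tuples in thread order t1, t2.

counter=10 r=(9,9) succ=(0,2) retry=(1,0)

state after step 1 := counter=8 r=(9,0) succ=(0,0) retry=(0,0)
step 2 (t2 LOAD): counter=8 r=(9,8) succ=(0,0) retry=(0,0)
step 3 (t2 CAS): counter=9 r=(9,8) succ=(0,1) retry=(0,0)
step 4 (t2 LOAD): counter=9 r=(9,9) succ=(0,1) retry=(0,0)
step 5 (t2 CAS): counter=10 r=(9,9) succ=(0,2) retry=(0,0)
step 6 (t1 CAS): counter=10 r=(9,9) succ=(0,2) retry=(1,0)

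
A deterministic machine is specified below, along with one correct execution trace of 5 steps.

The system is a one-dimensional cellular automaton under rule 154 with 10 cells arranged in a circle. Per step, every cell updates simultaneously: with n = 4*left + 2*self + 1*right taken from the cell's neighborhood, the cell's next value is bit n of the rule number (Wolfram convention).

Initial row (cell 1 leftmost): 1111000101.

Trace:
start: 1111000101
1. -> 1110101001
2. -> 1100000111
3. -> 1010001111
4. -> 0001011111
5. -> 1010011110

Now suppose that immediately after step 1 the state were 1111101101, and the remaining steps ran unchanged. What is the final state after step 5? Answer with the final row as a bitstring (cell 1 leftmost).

1011011111

state after step 1 := 1111101101
2. -> 1111001001
3. -> 1110110111
4. -> 1100100111
5. -> 1011011111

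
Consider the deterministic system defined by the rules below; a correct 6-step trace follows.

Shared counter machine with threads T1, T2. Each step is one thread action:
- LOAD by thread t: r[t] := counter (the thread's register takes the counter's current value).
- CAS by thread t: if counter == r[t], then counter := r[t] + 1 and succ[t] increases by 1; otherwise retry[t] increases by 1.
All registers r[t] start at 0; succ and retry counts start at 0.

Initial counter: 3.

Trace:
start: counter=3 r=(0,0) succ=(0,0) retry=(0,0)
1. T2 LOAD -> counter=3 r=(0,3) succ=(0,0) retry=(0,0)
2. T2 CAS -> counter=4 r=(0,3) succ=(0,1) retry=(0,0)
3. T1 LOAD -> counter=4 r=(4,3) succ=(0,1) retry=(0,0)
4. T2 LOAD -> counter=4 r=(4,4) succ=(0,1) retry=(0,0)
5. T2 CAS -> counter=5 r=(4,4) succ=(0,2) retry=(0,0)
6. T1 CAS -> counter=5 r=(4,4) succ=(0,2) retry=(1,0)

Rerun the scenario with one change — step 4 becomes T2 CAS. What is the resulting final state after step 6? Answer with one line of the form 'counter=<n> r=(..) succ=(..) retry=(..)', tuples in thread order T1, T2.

counter=5 r=(4,3) succ=(1,1) retry=(0,2)

(re-executing from step 4 with the substitution; state before step 4: counter=4 r=(4,3) succ=(0,1) retry=(0,0))
4. T2 CAS -> counter=4 r=(4,3) succ=(0,1) retry=(0,1)
5. T2 CAS -> counter=4 r=(4,3) succ=(0,1) retry=(0,2)
6. T1 CAS -> counter=5 r=(4,3) succ=(1,1) retry=(0,2)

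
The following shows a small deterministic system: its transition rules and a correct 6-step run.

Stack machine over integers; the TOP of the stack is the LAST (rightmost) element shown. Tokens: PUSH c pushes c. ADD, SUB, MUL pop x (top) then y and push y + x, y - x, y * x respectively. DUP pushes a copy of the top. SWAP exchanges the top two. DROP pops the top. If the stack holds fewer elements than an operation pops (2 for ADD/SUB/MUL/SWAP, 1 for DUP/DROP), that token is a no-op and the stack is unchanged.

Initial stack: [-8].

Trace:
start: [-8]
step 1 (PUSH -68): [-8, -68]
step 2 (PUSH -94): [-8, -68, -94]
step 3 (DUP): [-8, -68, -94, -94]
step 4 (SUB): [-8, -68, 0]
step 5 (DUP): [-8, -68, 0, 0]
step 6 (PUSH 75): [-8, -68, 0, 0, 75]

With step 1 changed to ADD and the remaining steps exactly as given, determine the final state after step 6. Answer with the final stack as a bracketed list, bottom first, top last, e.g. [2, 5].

(re-executing from step 1 with the substitution; state before step 1: [-8])
step 1 (ADD): [-8]
step 2 (PUSH -94): [-8, -94]
step 3 (DUP): [-8, -94, -94]
step 4 (SUB): [-8, 0]
step 5 (DUP): [-8, 0, 0]
step 6 (PUSH 75): [-8, 0, 0, 75]

[-8, 0, 0, 75]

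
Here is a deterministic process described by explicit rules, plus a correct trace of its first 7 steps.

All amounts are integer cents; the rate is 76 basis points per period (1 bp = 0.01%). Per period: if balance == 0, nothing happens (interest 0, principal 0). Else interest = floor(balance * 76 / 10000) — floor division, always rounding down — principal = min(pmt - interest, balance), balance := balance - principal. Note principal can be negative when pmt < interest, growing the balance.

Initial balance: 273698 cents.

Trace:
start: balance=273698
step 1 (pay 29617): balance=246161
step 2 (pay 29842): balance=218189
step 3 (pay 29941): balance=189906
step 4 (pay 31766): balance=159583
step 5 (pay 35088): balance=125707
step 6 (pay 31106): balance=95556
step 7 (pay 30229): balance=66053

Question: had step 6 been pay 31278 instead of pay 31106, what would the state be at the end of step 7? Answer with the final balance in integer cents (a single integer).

(re-executing from step 6 with the substitution; state before step 6: balance=125707)
step 6 (pay 31278): balance=95384
step 7 (pay 30229): balance=65879

65879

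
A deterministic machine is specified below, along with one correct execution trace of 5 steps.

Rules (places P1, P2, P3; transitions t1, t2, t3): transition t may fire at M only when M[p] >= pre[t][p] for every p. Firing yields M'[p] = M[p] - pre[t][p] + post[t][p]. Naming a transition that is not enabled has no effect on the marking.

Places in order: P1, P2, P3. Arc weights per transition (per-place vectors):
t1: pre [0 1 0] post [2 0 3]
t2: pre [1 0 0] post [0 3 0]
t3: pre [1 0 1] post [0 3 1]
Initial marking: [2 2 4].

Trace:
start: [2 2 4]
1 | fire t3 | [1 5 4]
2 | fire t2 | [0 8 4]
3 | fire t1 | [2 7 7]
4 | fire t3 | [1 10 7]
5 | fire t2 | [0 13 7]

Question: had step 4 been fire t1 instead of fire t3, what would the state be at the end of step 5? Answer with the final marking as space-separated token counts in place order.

(re-executing from step 4 with the substitution; state before step 4: [2 7 7])
4 | fire t1 | [4 6 10]
5 | fire t2 | [3 9 10]

3 9 10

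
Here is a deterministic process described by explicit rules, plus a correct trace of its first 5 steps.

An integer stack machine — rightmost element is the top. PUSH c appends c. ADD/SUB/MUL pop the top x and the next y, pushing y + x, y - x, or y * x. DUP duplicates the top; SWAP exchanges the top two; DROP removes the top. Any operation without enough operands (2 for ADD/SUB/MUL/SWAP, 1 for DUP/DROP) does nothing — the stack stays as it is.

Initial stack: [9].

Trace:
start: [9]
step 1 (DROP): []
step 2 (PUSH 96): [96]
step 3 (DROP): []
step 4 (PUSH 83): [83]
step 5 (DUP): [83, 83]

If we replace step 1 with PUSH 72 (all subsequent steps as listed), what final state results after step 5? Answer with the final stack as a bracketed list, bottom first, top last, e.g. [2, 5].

(re-executing from step 1 with the substitution; state before step 1: [9])
step 1 (PUSH 72): [9, 72]
step 2 (PUSH 96): [9, 72, 96]
step 3 (DROP): [9, 72]
step 4 (PUSH 83): [9, 72, 83]
step 5 (DUP): [9, 72, 83, 83]

[9, 72, 83, 83]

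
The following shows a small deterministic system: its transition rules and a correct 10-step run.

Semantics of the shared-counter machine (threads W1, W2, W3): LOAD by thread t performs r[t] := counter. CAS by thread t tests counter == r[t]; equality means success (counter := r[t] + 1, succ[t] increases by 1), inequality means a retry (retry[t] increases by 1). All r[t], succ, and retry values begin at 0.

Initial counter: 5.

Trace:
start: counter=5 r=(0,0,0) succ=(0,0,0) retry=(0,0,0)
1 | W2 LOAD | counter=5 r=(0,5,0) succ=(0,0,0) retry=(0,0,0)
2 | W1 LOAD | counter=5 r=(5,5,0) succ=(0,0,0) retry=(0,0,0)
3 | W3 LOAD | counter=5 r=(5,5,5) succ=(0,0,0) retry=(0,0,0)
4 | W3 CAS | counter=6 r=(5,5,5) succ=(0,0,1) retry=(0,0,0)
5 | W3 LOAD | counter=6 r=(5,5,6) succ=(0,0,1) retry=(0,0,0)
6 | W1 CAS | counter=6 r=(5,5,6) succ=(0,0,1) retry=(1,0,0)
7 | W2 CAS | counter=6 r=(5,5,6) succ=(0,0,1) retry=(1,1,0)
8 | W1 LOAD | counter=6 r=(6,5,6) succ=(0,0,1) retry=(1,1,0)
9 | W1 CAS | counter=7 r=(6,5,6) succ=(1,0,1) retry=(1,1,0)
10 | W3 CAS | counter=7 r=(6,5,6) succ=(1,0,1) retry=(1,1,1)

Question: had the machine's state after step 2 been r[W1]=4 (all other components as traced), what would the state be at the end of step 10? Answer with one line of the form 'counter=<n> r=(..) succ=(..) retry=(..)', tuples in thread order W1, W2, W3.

counter=7 r=(6,5,6) succ=(1,0,1) retry=(1,1,1)

state after step 2 := counter=5 r=(4,5,0) succ=(0,0,0) retry=(0,0,0)
3 | W3 LOAD | counter=5 r=(4,5,5) succ=(0,0,0) retry=(0,0,0)
4 | W3 CAS | counter=6 r=(4,5,5) succ=(0,0,1) retry=(0,0,0)
5 | W3 LOAD | counter=6 r=(4,5,6) succ=(0,0,1) retry=(0,0,0)
6 | W1 CAS | counter=6 r=(4,5,6) succ=(0,0,1) retry=(1,0,0)
7 | W2 CAS | counter=6 r=(4,5,6) succ=(0,0,1) retry=(1,1,0)
8 | W1 LOAD | counter=6 r=(6,5,6) succ=(0,0,1) retry=(1,1,0)
9 | W1 CAS | counter=7 r=(6,5,6) succ=(1,0,1) retry=(1,1,0)
10 | W3 CAS | counter=7 r=(6,5,6) succ=(1,0,1) retry=(1,1,1)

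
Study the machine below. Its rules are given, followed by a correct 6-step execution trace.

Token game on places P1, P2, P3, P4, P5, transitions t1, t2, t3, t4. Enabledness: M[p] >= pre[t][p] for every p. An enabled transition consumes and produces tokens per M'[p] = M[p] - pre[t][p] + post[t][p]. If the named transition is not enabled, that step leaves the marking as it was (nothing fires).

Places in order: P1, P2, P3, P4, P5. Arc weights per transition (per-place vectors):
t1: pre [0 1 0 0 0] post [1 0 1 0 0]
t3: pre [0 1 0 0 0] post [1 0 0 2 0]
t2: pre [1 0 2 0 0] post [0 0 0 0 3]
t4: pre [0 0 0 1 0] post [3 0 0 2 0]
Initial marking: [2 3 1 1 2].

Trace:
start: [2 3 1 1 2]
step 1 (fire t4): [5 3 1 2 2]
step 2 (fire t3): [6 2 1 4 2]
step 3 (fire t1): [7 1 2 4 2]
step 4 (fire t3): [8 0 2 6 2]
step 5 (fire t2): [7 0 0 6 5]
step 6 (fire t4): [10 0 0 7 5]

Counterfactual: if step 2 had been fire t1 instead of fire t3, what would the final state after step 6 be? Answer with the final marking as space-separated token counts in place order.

10 0 1 5 5

(re-executing from step 2 with the substitution; state before step 2: [5 3 1 2 2])
step 2 (fire t1): [6 2 2 2 2]
step 3 (fire t1): [7 1 3 2 2]
step 4 (fire t3): [8 0 3 4 2]
step 5 (fire t2): [7 0 1 4 5]
step 6 (fire t4): [10 0 1 5 5]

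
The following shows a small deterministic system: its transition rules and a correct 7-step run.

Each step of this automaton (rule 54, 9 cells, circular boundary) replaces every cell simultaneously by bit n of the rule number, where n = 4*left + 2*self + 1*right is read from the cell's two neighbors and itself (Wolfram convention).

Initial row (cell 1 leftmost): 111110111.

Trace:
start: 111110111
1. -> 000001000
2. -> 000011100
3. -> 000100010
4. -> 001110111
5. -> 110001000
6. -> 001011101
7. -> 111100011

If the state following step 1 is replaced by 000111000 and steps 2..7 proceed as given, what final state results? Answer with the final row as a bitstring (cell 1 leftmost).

state after step 1 := 000111000
2. -> 001000100
3. -> 011101110
4. -> 100010001
5. -> 010111010
6. -> 111000111
7. -> 000101000

000101000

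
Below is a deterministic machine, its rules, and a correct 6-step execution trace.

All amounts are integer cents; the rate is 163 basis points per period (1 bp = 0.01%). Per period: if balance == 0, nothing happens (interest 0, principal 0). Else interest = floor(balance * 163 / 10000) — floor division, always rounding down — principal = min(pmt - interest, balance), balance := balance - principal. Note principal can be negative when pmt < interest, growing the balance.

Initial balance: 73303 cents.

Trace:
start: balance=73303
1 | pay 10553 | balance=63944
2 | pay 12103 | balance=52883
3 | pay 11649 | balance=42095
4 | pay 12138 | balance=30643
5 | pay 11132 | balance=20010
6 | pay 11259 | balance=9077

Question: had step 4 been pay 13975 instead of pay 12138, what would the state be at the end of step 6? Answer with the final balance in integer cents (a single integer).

7179

(re-executing from step 4 with the substitution; state before step 4: balance=42095)
4 | pay 13975 | balance=28806
5 | pay 11132 | balance=18143
6 | pay 11259 | balance=7179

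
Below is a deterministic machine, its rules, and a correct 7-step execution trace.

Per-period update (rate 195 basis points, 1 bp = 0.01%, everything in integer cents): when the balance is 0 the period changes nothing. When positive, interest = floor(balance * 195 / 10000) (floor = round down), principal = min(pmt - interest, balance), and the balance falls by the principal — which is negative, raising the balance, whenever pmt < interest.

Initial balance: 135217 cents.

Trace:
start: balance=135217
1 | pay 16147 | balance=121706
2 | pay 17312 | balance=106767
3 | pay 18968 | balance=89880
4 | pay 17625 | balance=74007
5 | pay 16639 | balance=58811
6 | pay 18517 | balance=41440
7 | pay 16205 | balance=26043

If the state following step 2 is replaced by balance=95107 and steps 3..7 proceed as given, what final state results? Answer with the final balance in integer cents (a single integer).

state after step 2 := balance=95107
3 | pay 18968 | balance=77993
4 | pay 17625 | balance=61888
5 | pay 16639 | balance=46455
6 | pay 18517 | balance=28843
7 | pay 16205 | balance=13200

13200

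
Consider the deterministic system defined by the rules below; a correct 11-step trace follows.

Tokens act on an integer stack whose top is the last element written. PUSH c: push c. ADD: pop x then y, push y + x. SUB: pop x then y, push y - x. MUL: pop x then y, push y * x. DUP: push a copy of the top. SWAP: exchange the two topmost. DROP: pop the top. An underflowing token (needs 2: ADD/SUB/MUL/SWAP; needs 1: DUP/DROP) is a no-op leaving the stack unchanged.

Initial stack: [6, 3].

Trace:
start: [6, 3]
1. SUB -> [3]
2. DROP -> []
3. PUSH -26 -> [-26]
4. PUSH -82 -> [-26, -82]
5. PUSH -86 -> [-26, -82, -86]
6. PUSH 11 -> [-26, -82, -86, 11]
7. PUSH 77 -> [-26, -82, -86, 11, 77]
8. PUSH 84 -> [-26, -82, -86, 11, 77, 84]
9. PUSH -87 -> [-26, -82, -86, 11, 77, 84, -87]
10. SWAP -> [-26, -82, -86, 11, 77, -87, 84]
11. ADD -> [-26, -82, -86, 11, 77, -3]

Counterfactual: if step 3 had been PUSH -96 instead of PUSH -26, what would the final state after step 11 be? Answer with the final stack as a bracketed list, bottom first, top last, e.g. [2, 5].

(re-executing from step 3 with the substitution; state before step 3: [])
3. PUSH -96 -> [-96]
4. PUSH -82 -> [-96, -82]
5. PUSH -86 -> [-96, -82, -86]
6. PUSH 11 -> [-96, -82, -86, 11]
7. PUSH 77 -> [-96, -82, -86, 11, 77]
8. PUSH 84 -> [-96, -82, -86, 11, 77, 84]
9. PUSH -87 -> [-96, -82, -86, 11, 77, 84, -87]
10. SWAP -> [-96, -82, -86, 11, 77, -87, 84]
11. ADD -> [-96, -82, -86, 11, 77, -3]

[-96, -82, -86, 11, 77, -3]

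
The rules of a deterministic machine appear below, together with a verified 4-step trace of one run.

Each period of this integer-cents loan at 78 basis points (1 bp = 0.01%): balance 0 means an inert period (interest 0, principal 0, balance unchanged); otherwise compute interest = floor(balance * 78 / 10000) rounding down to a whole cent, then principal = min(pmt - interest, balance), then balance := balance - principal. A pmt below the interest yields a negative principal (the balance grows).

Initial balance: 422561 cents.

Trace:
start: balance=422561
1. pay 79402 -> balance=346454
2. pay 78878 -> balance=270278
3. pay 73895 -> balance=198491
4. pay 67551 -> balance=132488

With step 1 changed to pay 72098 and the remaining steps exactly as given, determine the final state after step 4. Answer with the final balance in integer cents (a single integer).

139964

(re-executing from step 1 with the substitution; state before step 1: balance=422561)
1. pay 72098 -> balance=353758
2. pay 78878 -> balance=277639
3. pay 73895 -> balance=205909
4. pay 67551 -> balance=139964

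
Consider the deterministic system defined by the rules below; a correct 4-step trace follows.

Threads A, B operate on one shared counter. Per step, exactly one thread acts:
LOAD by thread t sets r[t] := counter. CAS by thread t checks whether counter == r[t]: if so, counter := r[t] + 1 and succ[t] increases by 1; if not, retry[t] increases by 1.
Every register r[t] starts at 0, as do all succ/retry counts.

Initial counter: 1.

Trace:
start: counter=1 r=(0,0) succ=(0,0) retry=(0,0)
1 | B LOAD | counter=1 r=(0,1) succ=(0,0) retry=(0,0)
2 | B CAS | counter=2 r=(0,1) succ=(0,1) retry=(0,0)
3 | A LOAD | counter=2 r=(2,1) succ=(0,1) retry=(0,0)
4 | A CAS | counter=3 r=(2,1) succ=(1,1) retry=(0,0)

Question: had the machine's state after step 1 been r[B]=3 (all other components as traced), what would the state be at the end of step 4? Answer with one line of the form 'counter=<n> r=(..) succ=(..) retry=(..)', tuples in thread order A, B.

counter=2 r=(1,3) succ=(1,0) retry=(0,1)

state after step 1 := counter=1 r=(0,3) succ=(0,0) retry=(0,0)
2 | B CAS | counter=1 r=(0,3) succ=(0,0) retry=(0,1)
3 | A LOAD | counter=1 r=(1,3) succ=(0,0) retry=(0,1)
4 | A CAS | counter=2 r=(1,3) succ=(1,0) retry=(0,1)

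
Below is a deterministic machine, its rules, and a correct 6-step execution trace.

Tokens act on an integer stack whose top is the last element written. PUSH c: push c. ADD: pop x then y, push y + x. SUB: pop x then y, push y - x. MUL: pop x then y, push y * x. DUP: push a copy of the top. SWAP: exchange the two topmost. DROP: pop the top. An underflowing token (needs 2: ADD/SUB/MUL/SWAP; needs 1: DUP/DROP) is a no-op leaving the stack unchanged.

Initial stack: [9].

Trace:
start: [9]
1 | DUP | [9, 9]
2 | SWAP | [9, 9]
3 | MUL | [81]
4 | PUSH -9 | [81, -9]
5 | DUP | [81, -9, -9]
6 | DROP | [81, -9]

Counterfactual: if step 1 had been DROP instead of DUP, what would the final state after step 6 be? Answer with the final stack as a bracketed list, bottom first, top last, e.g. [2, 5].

(re-executing from step 1 with the substitution; state before step 1: [9])
1 | DROP | []
2 | SWAP | []
3 | MUL | []
4 | PUSH -9 | [-9]
5 | DUP | [-9, -9]
6 | DROP | [-9]

[-9]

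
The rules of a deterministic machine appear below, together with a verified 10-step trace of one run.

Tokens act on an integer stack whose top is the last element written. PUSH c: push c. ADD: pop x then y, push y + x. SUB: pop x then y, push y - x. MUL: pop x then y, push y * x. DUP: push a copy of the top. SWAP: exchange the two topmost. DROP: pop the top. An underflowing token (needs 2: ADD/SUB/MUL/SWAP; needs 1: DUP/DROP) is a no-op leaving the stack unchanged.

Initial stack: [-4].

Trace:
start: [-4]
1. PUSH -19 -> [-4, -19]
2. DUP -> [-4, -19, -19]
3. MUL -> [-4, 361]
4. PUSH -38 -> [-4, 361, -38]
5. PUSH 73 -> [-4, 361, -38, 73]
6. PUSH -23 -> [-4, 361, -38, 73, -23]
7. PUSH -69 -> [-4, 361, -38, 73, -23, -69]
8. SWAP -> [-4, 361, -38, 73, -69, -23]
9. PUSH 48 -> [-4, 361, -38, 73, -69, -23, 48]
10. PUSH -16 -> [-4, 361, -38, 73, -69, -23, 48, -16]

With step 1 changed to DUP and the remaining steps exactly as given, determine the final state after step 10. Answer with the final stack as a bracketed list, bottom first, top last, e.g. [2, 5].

(re-executing from step 1 with the substitution; state before step 1: [-4])
1. DUP -> [-4, -4]
2. DUP -> [-4, -4, -4]
3. MUL -> [-4, 16]
4. PUSH -38 -> [-4, 16, -38]
5. PUSH 73 -> [-4, 16, -38, 73]
6. PUSH -23 -> [-4, 16, -38, 73, -23]
7. PUSH -69 -> [-4, 16, -38, 73, -23, -69]
8. SWAP -> [-4, 16, -38, 73, -69, -23]
9. PUSH 48 -> [-4, 16, -38, 73, -69, -23, 48]
10. PUSH -16 -> [-4, 16, -38, 73, -69, -23, 48, -16]

[-4, 16, -38, 73, -69, -23, 48, -16]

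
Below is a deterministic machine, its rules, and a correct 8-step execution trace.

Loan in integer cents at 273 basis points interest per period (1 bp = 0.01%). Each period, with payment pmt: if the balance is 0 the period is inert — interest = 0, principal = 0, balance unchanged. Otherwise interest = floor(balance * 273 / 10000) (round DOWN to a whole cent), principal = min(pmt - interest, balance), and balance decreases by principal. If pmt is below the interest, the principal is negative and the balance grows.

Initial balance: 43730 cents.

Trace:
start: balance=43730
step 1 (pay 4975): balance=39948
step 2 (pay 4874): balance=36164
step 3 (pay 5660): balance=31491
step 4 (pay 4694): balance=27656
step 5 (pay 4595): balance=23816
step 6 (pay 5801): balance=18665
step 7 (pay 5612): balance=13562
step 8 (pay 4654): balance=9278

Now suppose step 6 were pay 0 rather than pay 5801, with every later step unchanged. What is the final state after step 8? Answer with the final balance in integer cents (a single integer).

(re-executing from step 6 with the substitution; state before step 6: balance=23816)
step 6 (pay 0): balance=24466
step 7 (pay 5612): balance=19521
step 8 (pay 4654): balance=15399

15399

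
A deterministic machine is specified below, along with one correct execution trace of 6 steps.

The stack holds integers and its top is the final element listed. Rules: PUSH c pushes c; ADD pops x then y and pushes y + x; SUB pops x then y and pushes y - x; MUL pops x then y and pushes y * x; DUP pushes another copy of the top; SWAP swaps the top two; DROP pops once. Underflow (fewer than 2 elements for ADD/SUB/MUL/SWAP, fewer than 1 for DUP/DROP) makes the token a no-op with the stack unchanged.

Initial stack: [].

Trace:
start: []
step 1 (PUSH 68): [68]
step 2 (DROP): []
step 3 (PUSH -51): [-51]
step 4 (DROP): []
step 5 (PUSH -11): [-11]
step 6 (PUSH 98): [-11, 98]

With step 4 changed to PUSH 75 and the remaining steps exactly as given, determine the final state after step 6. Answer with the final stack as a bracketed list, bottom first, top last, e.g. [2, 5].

(re-executing from step 4 with the substitution; state before step 4: [-51])
step 4 (PUSH 75): [-51, 75]
step 5 (PUSH -11): [-51, 75, -11]
step 6 (PUSH 98): [-51, 75, -11, 98]

[-51, 75, -11, 98]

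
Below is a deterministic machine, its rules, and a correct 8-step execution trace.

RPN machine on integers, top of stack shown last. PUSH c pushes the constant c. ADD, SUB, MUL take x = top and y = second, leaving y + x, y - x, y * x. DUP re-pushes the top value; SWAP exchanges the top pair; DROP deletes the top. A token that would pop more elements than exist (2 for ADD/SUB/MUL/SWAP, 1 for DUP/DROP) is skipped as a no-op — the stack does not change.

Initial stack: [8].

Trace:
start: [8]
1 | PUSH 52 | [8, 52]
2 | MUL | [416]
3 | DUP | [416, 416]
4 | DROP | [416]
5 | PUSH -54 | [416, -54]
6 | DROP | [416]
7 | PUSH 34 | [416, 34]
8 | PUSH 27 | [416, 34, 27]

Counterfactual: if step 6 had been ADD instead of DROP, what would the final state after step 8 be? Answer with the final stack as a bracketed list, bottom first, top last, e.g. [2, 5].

(re-executing from step 6 with the substitution; state before step 6: [416, -54])
6 | ADD | [362]
7 | PUSH 34 | [362, 34]
8 | PUSH 27 | [362, 34, 27]

[362, 34, 27]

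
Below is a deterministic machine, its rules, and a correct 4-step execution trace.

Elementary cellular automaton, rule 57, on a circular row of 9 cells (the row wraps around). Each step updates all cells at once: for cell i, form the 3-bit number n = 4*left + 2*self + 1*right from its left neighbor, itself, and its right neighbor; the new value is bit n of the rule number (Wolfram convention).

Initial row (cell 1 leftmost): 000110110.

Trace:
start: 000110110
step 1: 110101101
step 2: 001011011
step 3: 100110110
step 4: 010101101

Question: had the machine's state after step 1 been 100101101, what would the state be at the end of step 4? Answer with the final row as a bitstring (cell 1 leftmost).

010101101

state after step 1 := 100101101
step 2: 010011011
step 3: 101010110
step 4: 010101101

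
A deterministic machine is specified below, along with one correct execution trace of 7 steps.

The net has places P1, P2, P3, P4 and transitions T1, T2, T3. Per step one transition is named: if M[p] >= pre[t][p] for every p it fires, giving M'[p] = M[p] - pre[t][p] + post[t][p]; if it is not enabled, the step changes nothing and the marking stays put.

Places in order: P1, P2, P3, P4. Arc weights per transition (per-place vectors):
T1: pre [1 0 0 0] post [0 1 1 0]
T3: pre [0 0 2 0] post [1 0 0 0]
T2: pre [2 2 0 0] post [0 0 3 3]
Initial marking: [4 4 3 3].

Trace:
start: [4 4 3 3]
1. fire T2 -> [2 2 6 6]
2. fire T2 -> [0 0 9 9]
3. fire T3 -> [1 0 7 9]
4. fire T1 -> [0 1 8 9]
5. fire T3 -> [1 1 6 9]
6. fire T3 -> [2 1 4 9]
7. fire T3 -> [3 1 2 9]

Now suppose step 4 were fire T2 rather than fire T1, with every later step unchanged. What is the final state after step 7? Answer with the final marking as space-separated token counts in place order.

4 0 1 9

(re-executing from step 4 with the substitution; state before step 4: [1 0 7 9])
4. fire T2 -> [1 0 7 9]
5. fire T3 -> [2 0 5 9]
6. fire T3 -> [3 0 3 9]
7. fire T3 -> [4 0 1 9]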